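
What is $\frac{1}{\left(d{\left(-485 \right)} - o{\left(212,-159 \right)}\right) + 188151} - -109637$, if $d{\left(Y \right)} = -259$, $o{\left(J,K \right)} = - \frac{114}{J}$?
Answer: $\frac{2183597261039}{19916609} \approx 1.0964 \cdot 10^{5}$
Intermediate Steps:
$\frac{1}{\left(d{\left(-485 \right)} - o{\left(212,-159 \right)}\right) + 188151} - -109637 = \frac{1}{\left(-259 - - \frac{114}{212}\right) + 188151} - -109637 = \frac{1}{\left(-259 - \left(-114\right) \frac{1}{212}\right) + 188151} + 109637 = \frac{1}{\left(-259 - - \frac{57}{106}\right) + 188151} + 109637 = \frac{1}{\left(-259 + \frac{57}{106}\right) + 188151} + 109637 = \frac{1}{- \frac{27397}{106} + 188151} + 109637 = \frac{1}{\frac{19916609}{106}} + 109637 = \frac{106}{19916609} + 109637 = \frac{2183597261039}{19916609}$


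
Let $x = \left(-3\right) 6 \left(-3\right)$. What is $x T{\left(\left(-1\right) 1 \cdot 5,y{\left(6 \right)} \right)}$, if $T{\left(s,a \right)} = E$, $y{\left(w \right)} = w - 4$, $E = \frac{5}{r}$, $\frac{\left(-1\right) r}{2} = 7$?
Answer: $- \frac{135}{7} \approx -19.286$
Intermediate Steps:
$r = -14$ ($r = \left(-2\right) 7 = -14$)
$E = - \frac{5}{14}$ ($E = \frac{5}{-14} = 5 \left(- \frac{1}{14}\right) = - \frac{5}{14} \approx -0.35714$)
$y{\left(w \right)} = -4 + w$
$T{\left(s,a \right)} = - \frac{5}{14}$
$x = 54$ ($x = \left(-18\right) \left(-3\right) = 54$)
$x T{\left(\left(-1\right) 1 \cdot 5,y{\left(6 \right)} \right)} = 54 \left(- \frac{5}{14}\right) = - \frac{135}{7}$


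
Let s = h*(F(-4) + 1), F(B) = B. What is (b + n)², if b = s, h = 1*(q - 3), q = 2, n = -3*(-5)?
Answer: 324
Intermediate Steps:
n = 15
h = -1 (h = 1*(2 - 3) = 1*(-1) = -1)
s = 3 (s = -(-4 + 1) = -1*(-3) = 3)
b = 3
(b + n)² = (3 + 15)² = 18² = 324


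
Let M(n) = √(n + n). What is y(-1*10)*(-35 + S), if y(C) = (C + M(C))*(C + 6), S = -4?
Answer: -1560 + 312*I*√5 ≈ -1560.0 + 697.65*I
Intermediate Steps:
M(n) = √2*√n (M(n) = √(2*n) = √2*√n)
y(C) = (6 + C)*(C + √2*√C) (y(C) = (C + √2*√C)*(C + 6) = (C + √2*√C)*(6 + C) = (6 + C)*(C + √2*√C))
y(-1*10)*(-35 + S) = ((-1*10)² + 6*(-1*10) + √2*(-1*10)^(3/2) + 6*√2*√(-1*10))*(-35 - 4) = ((-10)² + 6*(-10) + √2*(-10)^(3/2) + 6*√2*√(-10))*(-39) = (100 - 60 + √2*(-10*I*√10) + 6*√2*(I*√10))*(-39) = (100 - 60 - 20*I*√5 + 12*I*√5)*(-39) = (40 - 8*I*√5)*(-39) = -1560 + 312*I*√5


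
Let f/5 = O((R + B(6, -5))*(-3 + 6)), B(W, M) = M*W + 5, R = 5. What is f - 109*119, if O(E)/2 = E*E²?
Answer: -2172971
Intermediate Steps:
B(W, M) = 5 + M*W
O(E) = 2*E³ (O(E) = 2*(E*E²) = 2*E³)
f = -2160000 (f = 5*(2*((5 + (5 - 5*6))*(-3 + 6))³) = 5*(2*((5 + (5 - 30))*3)³) = 5*(2*((5 - 25)*3)³) = 5*(2*(-20*3)³) = 5*(2*(-60)³) = 5*(2*(-216000)) = 5*(-432000) = -2160000)
f - 109*119 = -2160000 - 109*119 = -2160000 - 12971 = -2172971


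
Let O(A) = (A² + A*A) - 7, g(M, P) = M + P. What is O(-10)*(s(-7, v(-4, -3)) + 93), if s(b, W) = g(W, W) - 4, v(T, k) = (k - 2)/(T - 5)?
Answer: 156523/9 ≈ 17391.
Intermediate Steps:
v(T, k) = (-2 + k)/(-5 + T)
O(A) = -7 + 2*A² (O(A) = (A² + A²) - 7 = 2*A² - 7 = -7 + 2*A²)
s(b, W) = -4 + 2*W (s(b, W) = (W + W) - 4 = 2*W - 4 = -4 + 2*W)
O(-10)*(s(-7, v(-4, -3)) + 93) = (-7 + 2*(-10)²)*((-4 + 2*((-2 - 3)/(-5 - 4))) + 93) = (-7 + 2*100)*((-4 + 2*(-5/(-9))) + 93) = (-7 + 200)*((-4 + 2*(-⅑*(-5))) + 93) = 193*((-4 + 2*(5/9)) + 93) = 193*((-4 + 10/9) + 93) = 193*(-26/9 + 93) = 193*(811/9) = 156523/9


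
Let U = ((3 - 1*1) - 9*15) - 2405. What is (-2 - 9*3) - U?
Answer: 2509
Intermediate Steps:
U = -2538 (U = ((3 - 1) - 135) - 2405 = (2 - 135) - 2405 = -133 - 2405 = -2538)
(-2 - 9*3) - U = (-2 - 9*3) - 1*(-2538) = (-2 - 27) + 2538 = -29 + 2538 = 2509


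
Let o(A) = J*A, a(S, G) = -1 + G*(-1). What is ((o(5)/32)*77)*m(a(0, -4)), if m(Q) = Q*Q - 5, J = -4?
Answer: -385/2 ≈ -192.50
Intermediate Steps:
a(S, G) = -1 - G
o(A) = -4*A
m(Q) = -5 + Q² (m(Q) = Q² - 5 = -5 + Q²)
((o(5)/32)*77)*m(a(0, -4)) = ((-4*5/32)*77)*(-5 + (-1 - 1*(-4))²) = (-20*1/32*77)*(-5 + (-1 + 4)²) = (-5/8*77)*(-5 + 3²) = -385*(-5 + 9)/8 = -385/8*4 = -385/2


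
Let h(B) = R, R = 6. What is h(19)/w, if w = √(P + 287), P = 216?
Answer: 6*√503/503 ≈ 0.26753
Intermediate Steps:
h(B) = 6
w = √503 (w = √(216 + 287) = √503 ≈ 22.428)
h(19)/w = 6/(√503) = 6*(√503/503) = 6*√503/503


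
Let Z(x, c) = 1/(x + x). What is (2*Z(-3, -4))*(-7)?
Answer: 7/3 ≈ 2.3333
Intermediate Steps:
Z(x, c) = 1/(2*x)
(2*Z(-3, -4))*(-7) = (2*((½)/(-3)))*(-7) = (2*((½)*(-⅓)))*(-7) = (2*(-⅙))*(-7) = -⅓*(-7) = 7/3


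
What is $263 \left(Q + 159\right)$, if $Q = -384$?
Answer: $-59175$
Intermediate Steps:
$263 \left(Q + 159\right) = 263 \left(-384 + 159\right) = 263 \left(-225\right) = -59175$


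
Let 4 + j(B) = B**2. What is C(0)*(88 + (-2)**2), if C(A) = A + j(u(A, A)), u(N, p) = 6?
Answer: 2944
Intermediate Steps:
j(B) = -4 + B**2
C(A) = 32 + A (C(A) = A + (-4 + 6**2) = A + (-4 + 36) = A + 32 = 32 + A)
C(0)*(88 + (-2)**2) = (32 + 0)*(88 + (-2)**2) = 32*(88 + 4) = 32*92 = 2944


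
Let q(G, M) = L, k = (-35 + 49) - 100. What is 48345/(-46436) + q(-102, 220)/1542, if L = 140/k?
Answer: -1604407045/1539492708 ≈ -1.0422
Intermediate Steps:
k = -86 (k = 14 - 100 = -86)
L = -70/43 (L = 140/(-86) = 140*(-1/86) = -70/43 ≈ -1.6279)
q(G, M) = -70/43
48345/(-46436) + q(-102, 220)/1542 = 48345/(-46436) - 70/43/1542 = 48345*(-1/46436) - 70/43*1/1542 = -48345/46436 - 35/33153 = -1604407045/1539492708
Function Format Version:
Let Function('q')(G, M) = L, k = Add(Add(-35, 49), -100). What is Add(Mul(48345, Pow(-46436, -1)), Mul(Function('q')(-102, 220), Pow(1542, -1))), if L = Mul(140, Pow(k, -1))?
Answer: Rational(-1604407045, 1539492708) ≈ -1.0422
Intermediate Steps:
k = -86 (k = Add(14, -100) = -86)
L = Rational(-70, 43) (L = Mul(140, Pow(-86, -1)) = Mul(140, Rational(-1, 86)) = Rational(-70, 43) ≈ -1.6279)
Function('q')(G, M) = Rational(-70, 43)
Add(Mul(48345, Pow(-46436, -1)), Mul(Function('q')(-102, 220), Pow(1542, -1))) = Add(Mul(48345, Pow(-46436, -1)), Mul(Rational(-70, 43), Pow(1542, -1))) = Add(Mul(48345, Rational(-1, 46436)), Mul(Rational(-70, 43), Rational(1, 1542))) = Add(Rational(-48345, 46436), Rational(-35, 33153)) = Rational(-1604407045, 1539492708)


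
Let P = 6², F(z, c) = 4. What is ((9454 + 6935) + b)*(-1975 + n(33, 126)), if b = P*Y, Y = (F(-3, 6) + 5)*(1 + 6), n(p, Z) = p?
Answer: -36231894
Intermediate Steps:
P = 36
Y = 63 (Y = (4 + 5)*(1 + 6) = 9*7 = 63)
b = 2268 (b = 36*63 = 2268)
((9454 + 6935) + b)*(-1975 + n(33, 126)) = ((9454 + 6935) + 2268)*(-1975 + 33) = (16389 + 2268)*(-1942) = 18657*(-1942) = -36231894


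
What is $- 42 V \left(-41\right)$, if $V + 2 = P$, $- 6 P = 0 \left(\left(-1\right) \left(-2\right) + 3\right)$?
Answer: $-3444$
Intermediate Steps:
$P = 0$ ($P = - \frac{0 \left(\left(-1\right) \left(-2\right) + 3\right)}{6} = - \frac{0 \left(2 + 3\right)}{6} = - \frac{0 \cdot 5}{6} = \left(- \frac{1}{6}\right) 0 = 0$)
$V = -2$ ($V = -2 + 0 = -2$)
$- 42 V \left(-41\right) = \left(-42\right) \left(-2\right) \left(-41\right) = 84 \left(-41\right) = -3444$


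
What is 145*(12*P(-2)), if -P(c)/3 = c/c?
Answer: -5220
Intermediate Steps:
P(c) = -3 (P(c) = -3*c/c = -3*1 = -3)
145*(12*P(-2)) = 145*(12*(-3)) = 145*(-36) = -5220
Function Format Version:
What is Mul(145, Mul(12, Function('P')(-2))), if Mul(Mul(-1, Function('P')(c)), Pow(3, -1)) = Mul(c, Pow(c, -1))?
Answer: -5220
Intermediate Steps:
Function('P')(c) = -3 (Function('P')(c) = Mul(-3, Mul(c, Pow(c, -1))) = Mul(-3, 1) = -3)
Mul(145, Mul(12, Function('P')(-2))) = Mul(145, Mul(12, -3)) = Mul(145, -36) = -5220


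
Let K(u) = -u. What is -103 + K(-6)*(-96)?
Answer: -679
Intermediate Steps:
-103 + K(-6)*(-96) = -103 - 1*(-6)*(-96) = -103 + 6*(-96) = -103 - 576 = -679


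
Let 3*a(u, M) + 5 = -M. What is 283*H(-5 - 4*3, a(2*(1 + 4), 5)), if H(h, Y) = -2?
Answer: -566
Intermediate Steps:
a(u, M) = -5/3 - M/3 (a(u, M) = -5/3 + (-M)/3 = -5/3 - M/3)
283*H(-5 - 4*3, a(2*(1 + 4), 5)) = 283*(-2) = -566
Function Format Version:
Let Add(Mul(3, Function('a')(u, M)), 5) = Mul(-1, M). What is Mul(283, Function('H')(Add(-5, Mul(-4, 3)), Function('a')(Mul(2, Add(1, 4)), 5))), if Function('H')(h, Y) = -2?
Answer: -566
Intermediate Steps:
Function('a')(u, M) = Add(Rational(-5, 3), Mul(Rational(-1, 3), M)) (Function('a')(u, M) = Add(Rational(-5, 3), Mul(Rational(1, 3), Mul(-1, M))) = Add(Rational(-5, 3), Mul(Rational(-1, 3), M)))
Mul(283, Function('H')(Add(-5, Mul(-4, 3)), Function('a')(Mul(2, Add(1, 4)), 5))) = Mul(283, -2) = -566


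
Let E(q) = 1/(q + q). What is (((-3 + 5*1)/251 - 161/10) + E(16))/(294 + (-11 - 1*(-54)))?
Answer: -645001/13533920 ≈ -0.047658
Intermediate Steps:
E(q) = 1/(2*q)
(((-3 + 5*1)/251 - 161/10) + E(16))/(294 + (-11 - 1*(-54))) = (((-3 + 5*1)/251 - 161/10) + (½)/16)/(294 + (-11 - 1*(-54))) = (((-3 + 5)*(1/251) - 161*⅒) + (½)*(1/16))/(294 + (-11 + 54)) = ((2*(1/251) - 161/10) + 1/32)/(294 + 43) = ((2/251 - 161/10) + 1/32)/337 = (-40391/2510 + 1/32)*(1/337) = -645001/40160*1/337 = -645001/13533920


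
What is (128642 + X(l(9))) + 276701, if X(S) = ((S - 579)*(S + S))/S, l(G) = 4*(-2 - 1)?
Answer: 404161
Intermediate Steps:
l(G) = -12 (l(G) = 4*(-3) = -12)
X(S) = -1158 + 2*S (X(S) = ((-579 + S)*(2*S))/S = (2*S*(-579 + S))/S = -1158 + 2*S)
(128642 + X(l(9))) + 276701 = (128642 + (-1158 + 2*(-12))) + 276701 = (128642 + (-1158 - 24)) + 276701 = (128642 - 1182) + 276701 = 127460 + 276701 = 404161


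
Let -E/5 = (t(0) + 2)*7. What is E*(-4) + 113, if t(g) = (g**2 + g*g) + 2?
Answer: 673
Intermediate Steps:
t(g) = 2 + 2*g**2 (t(g) = (g**2 + g**2) + 2 = 2*g**2 + 2 = 2 + 2*g**2)
E = -140 (E = -5*((2 + 2*0**2) + 2)*7 = -5*((2 + 2*0) + 2)*7 = -5*((2 + 0) + 2)*7 = -5*(2 + 2)*7 = -20*7 = -5*28 = -140)
E*(-4) + 113 = -140*(-4) + 113 = 560 + 113 = 673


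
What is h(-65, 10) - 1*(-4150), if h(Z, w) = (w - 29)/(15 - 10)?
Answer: 20731/5 ≈ 4146.2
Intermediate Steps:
h(Z, w) = -29/5 + w/5 (h(Z, w) = (-29 + w)/5 = (-29 + w)*(1/5) = -29/5 + w/5)
h(-65, 10) - 1*(-4150) = (-29/5 + (1/5)*10) - 1*(-4150) = (-29/5 + 2) + 4150 = -19/5 + 4150 = 20731/5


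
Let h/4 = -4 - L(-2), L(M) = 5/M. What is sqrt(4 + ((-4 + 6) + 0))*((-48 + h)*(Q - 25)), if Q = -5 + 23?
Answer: 378*sqrt(6) ≈ 925.91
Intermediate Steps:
Q = 18
h = -6 (h = 4*(-4 - 5/(-2)) = 4*(-4 - 5*(-1)/2) = 4*(-4 - 1*(-5/2)) = 4*(-4 + 5/2) = 4*(-3/2) = -6)
sqrt(4 + ((-4 + 6) + 0))*((-48 + h)*(Q - 25)) = sqrt(4 + ((-4 + 6) + 0))*((-48 - 6)*(18 - 25)) = sqrt(4 + (2 + 0))*(-54*(-7)) = sqrt(4 + 2)*378 = sqrt(6)*378 = 378*sqrt(6)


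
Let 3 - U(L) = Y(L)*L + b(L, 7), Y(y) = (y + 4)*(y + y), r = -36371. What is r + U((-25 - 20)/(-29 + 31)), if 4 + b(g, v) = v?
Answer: -70559/4 ≈ -17640.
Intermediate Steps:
b(g, v) = -4 + v
Y(y) = 2*y*(4 + y) (Y(y) = (4 + y)*(2*y) = 2*y*(4 + y))
U(L) = -2*L**2*(4 + L) (U(L) = 3 - ((2*L*(4 + L))*L + (-4 + 7)) = 3 - (2*L**2*(4 + L) + 3) = 3 - (3 + 2*L**2*(4 + L)) = 3 + (-3 - 2*L**2*(4 + L)) = -2*L**2*(4 + L))
r + U((-25 - 20)/(-29 + 31)) = -36371 + 2*((-25 - 20)/(-29 + 31))**2*(-4 - (-25 - 20)/(-29 + 31)) = -36371 + 2*(-45/2)**2*(-4 - (-45)/2) = -36371 + 2*(-45*1/2)**2*(-4 - (-45)/2) = -36371 + 2*(-45/2)**2*(-4 - 1*(-45/2)) = -36371 + 2*(2025/4)*(-4 + 45/2) = -36371 + 2*(2025/4)*(37/2) = -36371 + 74925/4 = -70559/4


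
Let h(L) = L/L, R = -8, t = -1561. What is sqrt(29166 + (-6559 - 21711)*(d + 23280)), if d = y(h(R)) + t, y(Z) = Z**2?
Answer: I*sqrt(613995234) ≈ 24779.0*I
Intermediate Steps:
h(L) = 1
d = -1560 (d = 1**2 - 1561 = 1 - 1561 = -1560)
sqrt(29166 + (-6559 - 21711)*(d + 23280)) = sqrt(29166 + (-6559 - 21711)*(-1560 + 23280)) = sqrt(29166 - 28270*21720) = sqrt(29166 - 614024400) = sqrt(-613995234) = I*sqrt(613995234)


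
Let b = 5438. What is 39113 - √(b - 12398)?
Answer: 39113 - 4*I*√435 ≈ 39113.0 - 83.427*I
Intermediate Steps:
39113 - √(b - 12398) = 39113 - √(5438 - 12398) = 39113 - √(-6960) = 39113 - 4*I*√435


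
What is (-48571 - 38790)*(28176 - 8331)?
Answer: -1733679045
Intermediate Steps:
(-48571 - 38790)*(28176 - 8331) = -87361*19845 = -1733679045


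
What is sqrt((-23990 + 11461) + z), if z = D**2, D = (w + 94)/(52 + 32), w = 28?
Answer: I*sqrt(22097435)/42 ≈ 111.92*I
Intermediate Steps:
D = 61/42 (D = (28 + 94)/(52 + 32) = 122/84 = 122*(1/84) = 61/42 ≈ 1.4524)
z = 3721/1764 (z = (61/42)**2 = 3721/1764 ≈ 2.1094)
sqrt((-23990 + 11461) + z) = sqrt((-23990 + 11461) + 3721/1764) = sqrt(-12529 + 3721/1764) = sqrt(-22097435/1764) = I*sqrt(22097435)/42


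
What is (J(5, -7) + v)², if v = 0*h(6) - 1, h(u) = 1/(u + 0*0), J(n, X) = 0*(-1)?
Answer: 1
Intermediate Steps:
J(n, X) = 0
h(u) = 1/u (h(u) = 1/(u + 0) = 1/u)
v = -1 (v = 0/6 - 1 = 0*(⅙) - 1 = 0 - 1 = -1)
(J(5, -7) + v)² = (0 - 1)² = (-1)² = 1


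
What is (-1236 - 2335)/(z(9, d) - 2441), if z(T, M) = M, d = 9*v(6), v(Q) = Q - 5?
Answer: 3571/2432 ≈ 1.4683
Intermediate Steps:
v(Q) = -5 + Q
d = 9 (d = 9*(-5 + 6) = 9*1 = 9)
(-1236 - 2335)/(z(9, d) - 2441) = (-1236 - 2335)/(9 - 2441) = -3571/(-2432) = -3571*(-1/2432) = 3571/2432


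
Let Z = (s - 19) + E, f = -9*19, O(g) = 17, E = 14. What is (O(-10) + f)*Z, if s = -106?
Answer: 17094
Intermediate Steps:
f = -171
Z = -111 (Z = (-106 - 19) + 14 = -125 + 14 = -111)
(O(-10) + f)*Z = (17 - 171)*(-111) = -154*(-111) = 17094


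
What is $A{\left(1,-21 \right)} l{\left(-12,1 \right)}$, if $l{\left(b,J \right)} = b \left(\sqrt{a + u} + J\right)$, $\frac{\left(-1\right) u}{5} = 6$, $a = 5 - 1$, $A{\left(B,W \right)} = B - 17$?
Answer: $192 + 192 i \sqrt{26} \approx 192.0 + 979.01 i$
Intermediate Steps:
$A{\left(B,W \right)} = -17 + B$ ($A{\left(B,W \right)} = B - 17 = -17 + B$)
$a = 4$ ($a = 5 - 1 = 4$)
$u = -30$ ($u = \left(-5\right) 6 = -30$)
$l{\left(b,J \right)} = b \left(J + i \sqrt{26}\right)$ ($l{\left(b,J \right)} = b \left(\sqrt{4 - 30} + J\right) = b \left(\sqrt{-26} + J\right) = b \left(i \sqrt{26} + J\right) = b \left(J + i \sqrt{26}\right)$)
$A{\left(1,-21 \right)} l{\left(-12,1 \right)} = \left(-17 + 1\right) \left(- 12 \left(1 + i \sqrt{26}\right)\right) = - 16 \left(-12 - 12 i \sqrt{26}\right) = 192 + 192 i \sqrt{26}$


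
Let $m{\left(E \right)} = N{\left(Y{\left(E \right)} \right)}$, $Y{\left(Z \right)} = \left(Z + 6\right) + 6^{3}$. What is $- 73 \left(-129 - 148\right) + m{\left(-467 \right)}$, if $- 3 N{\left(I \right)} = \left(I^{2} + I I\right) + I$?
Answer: $-19714$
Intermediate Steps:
$Y{\left(Z \right)} = 222 + Z$ ($Y{\left(Z \right)} = \left(6 + Z\right) + 216 = 222 + Z$)
$N{\left(I \right)} = - \frac{2 I^{2}}{3} - \frac{I}{3}$ ($N{\left(I \right)} = - \frac{\left(I^{2} + I I\right) + I}{3} = - \frac{\left(I^{2} + I^{2}\right) + I}{3} = - \frac{2 I^{2} + I}{3} = - \frac{I + 2 I^{2}}{3} = - \frac{2 I^{2}}{3} - \frac{I}{3}$)
$m{\left(E \right)} = - \frac{\left(222 + E\right) \left(445 + 2 E\right)}{3}$ ($m{\left(E \right)} = - \frac{\left(222 + E\right) \left(1 + 2 \left(222 + E\right)\right)}{3} = - \frac{\left(222 + E\right) \left(1 + \left(444 + 2 E\right)\right)}{3} = - \frac{\left(222 + E\right) \left(445 + 2 E\right)}{3}$)
$- 73 \left(-129 - 148\right) + m{\left(-467 \right)} = - 73 \left(-129 - 148\right) - \frac{\left(222 - 467\right) \left(445 + 2 \left(-467\right)\right)}{3} = \left(-73\right) \left(-277\right) - - \frac{245 \left(445 - 934\right)}{3} = 20221 - \left(- \frac{245}{3}\right) \left(-489\right) = 20221 - 39935 = -19714$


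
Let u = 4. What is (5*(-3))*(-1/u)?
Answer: 15/4 ≈ 3.7500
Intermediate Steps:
(5*(-3))*(-1/u) = (5*(-3))*(-1/4) = -(-15)/4 = -15*(-¼) = 15/4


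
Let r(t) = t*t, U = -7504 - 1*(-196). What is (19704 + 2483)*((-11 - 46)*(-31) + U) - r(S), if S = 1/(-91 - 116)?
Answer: -5267777517784/42849 ≈ -1.2294e+8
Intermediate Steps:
U = -7308 (U = -7504 + 196 = -7308)
S = -1/207 (S = 1/(-207) = -1/207 ≈ -0.0048309)
r(t) = t²
(19704 + 2483)*((-11 - 46)*(-31) + U) - r(S) = (19704 + 2483)*((-11 - 46)*(-31) - 7308) - (-1/207)² = 22187*(-57*(-31) - 7308) - 1*1/42849 = 22187*(1767 - 7308) - 1/42849 = 22187*(-5541) - 1/42849 = -122938167 - 1/42849 = -5267777517784/42849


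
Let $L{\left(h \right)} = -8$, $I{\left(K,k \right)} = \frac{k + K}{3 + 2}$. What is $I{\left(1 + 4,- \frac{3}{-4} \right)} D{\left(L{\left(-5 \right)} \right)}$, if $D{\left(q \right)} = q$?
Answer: $- \frac{46}{5} \approx -9.2$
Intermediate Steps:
$I{\left(K,k \right)} = \frac{K}{5} + \frac{k}{5}$ ($I{\left(K,k \right)} = \frac{K + k}{5} = \left(K + k\right) \frac{1}{5} = \frac{K}{5} + \frac{k}{5}$)
$I{\left(1 + 4,- \frac{3}{-4} \right)} D{\left(L{\left(-5 \right)} \right)} = \left(\frac{1 + 4}{5} + \frac{\left(-3\right) \frac{1}{-4}}{5}\right) \left(-8\right) = \left(\frac{1}{5} \cdot 5 + \frac{\left(-3\right) \left(- \frac{1}{4}\right)}{5}\right) \left(-8\right) = \left(1 + \frac{1}{5} \cdot \frac{3}{4}\right) \left(-8\right) = \left(1 + \frac{3}{20}\right) \left(-8\right) = \frac{23}{20} \left(-8\right) = - \frac{46}{5}$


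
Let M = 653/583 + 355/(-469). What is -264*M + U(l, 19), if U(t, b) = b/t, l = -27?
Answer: -64813499/671139 ≈ -96.572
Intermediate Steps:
M = 99292/273427 (M = 653*(1/583) + 355*(-1/469) = 653/583 - 355/469 = 99292/273427 ≈ 0.36314)
-264*M + U(l, 19) = -264*99292/273427 + 19/(-27) = -2383008/24857 + 19*(-1/27) = -2383008/24857 - 19/27 = -64813499/671139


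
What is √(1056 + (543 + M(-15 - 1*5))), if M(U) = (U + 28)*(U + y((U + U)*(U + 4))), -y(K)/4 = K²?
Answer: I*√13105761 ≈ 3620.2*I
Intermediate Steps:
y(K) = -4*K²
M(U) = (28 + U)*(U - 16*U²*(4 + U)²) (M(U) = (U + 28)*(U - 4*(U + 4)²*(U + U)²) = (28 + U)*(U - 4*4*U²*(4 + U)²) = (28 + U)*(U - 16*U²*(4 + U)²))
√(1056 + (543 + M(-15 - 1*5))) = √(1056 + (543 + (-15 - 1*5)*(28 - 7167*(-15 - 1*5) - 3840*(-15 - 1*5)² - 576*(-15 - 1*5)³ - 16*(-15 - 1*5)⁴))) = √(1056 + (543 + (-15 - 5)*(28 - 7167*(-15 - 5) - 3840*(-15 - 5)² - 576*(-15 - 5)³ - 16*(-15 - 5)⁴))) = √(1056 + (543 - 20*(28 - 7167*(-20) - 3840*(-20)² - 576*(-20)³ - 16*(-20)⁴))) = √(1056 + (543 - 20*(28 + 143340 - 3840*400 - 576*(-8000) - 16*160000))) = √(1056 + (543 - 20*(28 + 143340 - 1536000 + 4608000 - 2560000))) = √(1056 + (543 - 20*655368)) = √(1056 + (543 - 13107360)) = √(1056 - 13106817) = √(-13105761) = I*√13105761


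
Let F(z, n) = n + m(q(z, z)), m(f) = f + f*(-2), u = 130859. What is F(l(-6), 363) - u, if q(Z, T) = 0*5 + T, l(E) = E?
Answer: -130490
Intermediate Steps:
q(Z, T) = T (q(Z, T) = 0 + T = T)
m(f) = -f (m(f) = f - 2*f = -f)
F(z, n) = n - z
F(l(-6), 363) - u = (363 - 1*(-6)) - 1*130859 = (363 + 6) - 130859 = 369 - 130859 = -130490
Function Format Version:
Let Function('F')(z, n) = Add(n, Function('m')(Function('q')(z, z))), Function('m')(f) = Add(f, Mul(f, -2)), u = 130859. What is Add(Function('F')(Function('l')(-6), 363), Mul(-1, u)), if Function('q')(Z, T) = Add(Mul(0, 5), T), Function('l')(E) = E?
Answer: -130490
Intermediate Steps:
Function('q')(Z, T) = T (Function('q')(Z, T) = Add(0, T) = T)
Function('m')(f) = Mul(-1, f) (Function('m')(f) = Add(f, Mul(-2, f)) = Mul(-1, f))
Function('F')(z, n) = Add(n, Mul(-1, z))
Add(Function('F')(Function('l')(-6), 363), Mul(-1, u)) = Add(Add(363, Mul(-1, -6)), Mul(-1, 130859)) = Add(Add(363, 6), -130859) = Add(369, -130859) = -130490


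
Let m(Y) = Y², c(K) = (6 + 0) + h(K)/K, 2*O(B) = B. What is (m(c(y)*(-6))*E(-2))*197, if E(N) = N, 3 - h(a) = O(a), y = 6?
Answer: -510624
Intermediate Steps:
O(B) = B/2
h(a) = 3 - a/2
c(K) = 6 + (3 - K/2)/K (c(K) = (6 + 0) + (3 - K/2)/K = 6 + (3 - K/2)/K)
(m(c(y)*(-6))*E(-2))*197 = (((11/2 + 3/6)*(-6))²*(-2))*197 = (((11/2 + 3*(⅙))*(-6))²*(-2))*197 = (((11/2 + ½)*(-6))²*(-2))*197 = ((6*(-6))²*(-2))*197 = ((-36)²*(-2))*197 = (1296*(-2))*197 = -2592*197 = -510624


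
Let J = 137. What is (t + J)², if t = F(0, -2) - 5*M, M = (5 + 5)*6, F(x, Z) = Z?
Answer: 27225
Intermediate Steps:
M = 60 (M = 10*6 = 60)
t = -302 (t = -2 - 5*60 = -2 - 300 = -302)
(t + J)² = (-302 + 137)² = (-165)² = 27225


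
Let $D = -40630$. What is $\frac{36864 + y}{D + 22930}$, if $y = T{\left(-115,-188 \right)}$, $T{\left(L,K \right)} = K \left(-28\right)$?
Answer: $- \frac{10532}{4425} \approx -2.3801$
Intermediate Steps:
$T{\left(L,K \right)} = - 28 K$
$y = 5264$ ($y = \left(-28\right) \left(-188\right) = 5264$)
$\frac{36864 + y}{D + 22930} = \frac{36864 + 5264}{-40630 + 22930} = \frac{42128}{-17700} = 42128 \left(- \frac{1}{17700}\right) = - \frac{10532}{4425}$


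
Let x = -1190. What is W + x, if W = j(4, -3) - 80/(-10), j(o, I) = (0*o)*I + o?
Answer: -1178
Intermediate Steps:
j(o, I) = o (j(o, I) = 0*I + o = 0 + o = o)
W = 12 (W = 4 - 80/(-10) = 4 - 80*(-1)/10 = 4 - 20*(-⅖) = 4 + 8 = 12)
W + x = 12 - 1190 = -1178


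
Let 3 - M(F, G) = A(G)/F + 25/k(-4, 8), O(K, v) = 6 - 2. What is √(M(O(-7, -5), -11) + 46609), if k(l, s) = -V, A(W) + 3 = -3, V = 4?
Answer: √186479/2 ≈ 215.92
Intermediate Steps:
A(W) = -6 (A(W) = -3 - 3 = -6)
O(K, v) = 4
k(l, s) = -4 (k(l, s) = -1*4 = -4)
M(F, G) = 37/4 + 6/F (M(F, G) = 3 - (-6/F + 25/(-4)) = 3 - (-6/F + 25*(-¼)) = 3 - (-6/F - 25/4) = 3 - (-25/4 - 6/F) = 3 + (25/4 + 6/F) = 37/4 + 6/F)
√(M(O(-7, -5), -11) + 46609) = √((37/4 + 6/4) + 46609) = √((37/4 + 6*(¼)) + 46609) = √((37/4 + 3/2) + 46609) = √(43/4 + 46609) = √(186479/4) = √186479/2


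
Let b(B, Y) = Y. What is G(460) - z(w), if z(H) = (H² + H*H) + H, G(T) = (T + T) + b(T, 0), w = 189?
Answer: -70711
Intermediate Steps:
G(T) = 2*T (G(T) = (T + T) + 0 = 2*T + 0 = 2*T)
z(H) = H + 2*H² (z(H) = (H² + H²) + H = 2*H² + H = H + 2*H²)
G(460) - z(w) = 2*460 - 189*(1 + 2*189) = 920 - 189*(1 + 378) = 920 - 189*379 = 920 - 1*71631 = 920 - 71631 = -70711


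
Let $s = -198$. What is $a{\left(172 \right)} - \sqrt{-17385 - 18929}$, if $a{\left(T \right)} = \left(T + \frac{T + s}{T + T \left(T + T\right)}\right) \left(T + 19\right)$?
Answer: $\frac{974716357}{29670} - i \sqrt{36314} \approx 32852.0 - 190.56 i$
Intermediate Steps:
$a{\left(T \right)} = \left(19 + T\right) \left(T + \frac{-198 + T}{T + 2 T^{2}}\right)$ ($a{\left(T \right)} = \left(T + \frac{T - 198}{T + T \left(T + T\right)}\right) \left(T + 19\right) = \left(T + \frac{-198 + T}{T + T 2 T}\right) \left(19 + T\right) = \left(T + \frac{-198 + T}{T + 2 T^{2}}\right) \left(19 + T\right) = \left(19 + T\right) \left(T + \frac{-198 + T}{T + 2 T^{2}}\right)$)
$a{\left(172 \right)} - \sqrt{-17385 - 18929} = \frac{-3762 - 30788 + 2 \cdot 172^{4} + 20 \cdot 172^{2} + 39 \cdot 172^{3}}{172 \left(1 + 2 \cdot 172\right)} - \sqrt{-17385 - 18929} = \frac{-3762 - 30788 + 2 \cdot 875213056 + 20 \cdot 29584 + 39 \cdot 5088448}{172 \left(1 + 344\right)} - \sqrt{-36314} = \frac{-3762 - 30788 + 1750426112 + 591680 + 198449472}{172 \cdot 345} - i \sqrt{36314} = \frac{1}{172} \cdot \frac{1}{345} \cdot 1949432714 - i \sqrt{36314} = \frac{974716357}{29670} - i \sqrt{36314}$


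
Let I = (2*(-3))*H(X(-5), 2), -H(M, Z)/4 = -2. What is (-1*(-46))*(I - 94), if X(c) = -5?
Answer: -6532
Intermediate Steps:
H(M, Z) = 8 (H(M, Z) = -4*(-2) = 8)
I = -48 (I = (2*(-3))*8 = -6*8 = -48)
(-1*(-46))*(I - 94) = (-1*(-46))*(-48 - 94) = 46*(-142) = -6532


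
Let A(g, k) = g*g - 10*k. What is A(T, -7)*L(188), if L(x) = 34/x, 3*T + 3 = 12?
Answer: 1343/94 ≈ 14.287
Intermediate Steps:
T = 3 (T = -1 + (1/3)*12 = -1 + 4 = 3)
A(g, k) = g**2 - 10*k
A(T, -7)*L(188) = (3**2 - 10*(-7))*(34/188) = (9 + 70)*(34*(1/188)) = 79*(17/94) = 1343/94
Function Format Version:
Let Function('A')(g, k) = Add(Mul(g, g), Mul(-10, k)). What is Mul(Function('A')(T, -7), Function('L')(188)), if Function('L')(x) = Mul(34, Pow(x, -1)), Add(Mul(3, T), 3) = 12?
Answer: Rational(1343, 94) ≈ 14.287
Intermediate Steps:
T = 3 (T = Add(-1, Mul(Rational(1, 3), 12)) = Add(-1, 4) = 3)
Function('A')(g, k) = Add(Pow(g, 2), Mul(-10, k))
Mul(Function('A')(T, -7), Function('L')(188)) = Mul(Add(Pow(3, 2), Mul(-10, -7)), Mul(34, Pow(188, -1))) = Mul(Add(9, 70), Mul(34, Rational(1, 188))) = Mul(79, Rational(17, 94)) = Rational(1343, 94)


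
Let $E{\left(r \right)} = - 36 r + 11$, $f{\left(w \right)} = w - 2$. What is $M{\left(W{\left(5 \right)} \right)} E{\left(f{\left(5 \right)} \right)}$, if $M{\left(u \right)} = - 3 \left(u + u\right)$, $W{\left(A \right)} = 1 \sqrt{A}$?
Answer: $582 \sqrt{5} \approx 1301.4$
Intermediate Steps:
$f{\left(w \right)} = -2 + w$
$W{\left(A \right)} = \sqrt{A}$
$M{\left(u \right)} = - 6 u$ ($M{\left(u \right)} = - 3 \cdot 2 u = - 6 u$)
$E{\left(r \right)} = 11 - 36 r$
$M{\left(W{\left(5 \right)} \right)} E{\left(f{\left(5 \right)} \right)} = - 6 \sqrt{5} \left(11 - 36 \left(-2 + 5\right)\right) = - 6 \sqrt{5} \left(11 - 108\right) = - 6 \sqrt{5} \left(-97\right) = 582 \sqrt{5}$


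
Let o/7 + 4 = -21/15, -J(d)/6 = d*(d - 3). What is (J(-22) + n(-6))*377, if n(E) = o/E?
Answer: -12417249/10 ≈ -1.2417e+6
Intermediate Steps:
J(d) = -6*d*(-3 + d) (J(d) = -6*d*(d - 3) = -6*d*(-3 + d))
o = -189/5 (o = -28 + 7*(-21/15) = -28 + 7*(-21*1/15) = -28 + 7*(-7/5) = -28 - 49/5 = -189/5 ≈ -37.800)
n(E) = -189/(5*E)
(J(-22) + n(-6))*377 = (6*(-22)*(3 - 1*(-22)) - 189/5/(-6))*377 = (6*(-22)*(3 + 22) - 189/5*(-1/6))*377 = (6*(-22)*25 + 63/10)*377 = (-3300 + 63/10)*377 = -32937/10*377 = -12417249/10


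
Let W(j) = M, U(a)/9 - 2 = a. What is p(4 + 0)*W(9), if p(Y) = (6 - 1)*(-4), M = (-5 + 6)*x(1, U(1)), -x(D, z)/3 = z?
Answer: 1620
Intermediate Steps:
U(a) = 18 + 9*a
x(D, z) = -3*z
M = -81 (M = (-5 + 6)*(-3*(18 + 9*1)) = 1*(-3*(18 + 9)) = 1*(-3*27) = 1*(-81) = -81)
p(Y) = -20 (p(Y) = 5*(-4) = -20)
W(j) = -81
p(4 + 0)*W(9) = -20*(-81) = 1620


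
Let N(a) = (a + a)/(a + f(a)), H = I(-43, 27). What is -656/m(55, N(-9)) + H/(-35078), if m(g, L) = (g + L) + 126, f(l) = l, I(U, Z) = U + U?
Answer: -5748879/1596049 ≈ -3.6019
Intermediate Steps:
I(U, Z) = 2*U
H = -86 (H = 2*(-43) = -86)
N(a) = 1 (N(a) = (a + a)/(a + a) = (2*a)/((2*a)) = (2*a)*(1/(2*a)) = 1)
m(g, L) = 126 + L + g (m(g, L) = (L + g) + 126 = 126 + L + g)
-656/m(55, N(-9)) + H/(-35078) = -656/(126 + 1 + 55) - 86/(-35078) = -656/182 - 86*(-1/35078) = -656*1/182 + 43/17539 = -328/91 + 43/17539 = -5748879/1596049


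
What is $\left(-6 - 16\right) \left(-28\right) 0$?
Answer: $0$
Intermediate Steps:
$\left(-6 - 16\right) \left(-28\right) 0 = \left(-22\right) \left(-28\right) 0 = 616 \cdot 0 = 0$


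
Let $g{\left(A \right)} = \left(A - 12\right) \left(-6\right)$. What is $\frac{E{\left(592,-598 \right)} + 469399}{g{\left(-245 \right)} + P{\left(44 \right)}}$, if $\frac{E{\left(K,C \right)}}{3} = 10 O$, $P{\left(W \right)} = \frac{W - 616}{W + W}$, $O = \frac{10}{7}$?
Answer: $\frac{6572186}{21497} \approx 305.73$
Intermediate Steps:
$O = \frac{10}{7}$ ($O = 10 \cdot \frac{1}{7} = \frac{10}{7} \approx 1.4286$)
$g{\left(A \right)} = 72 - 6 A$ ($g{\left(A \right)} = \left(-12 + A\right) \left(-6\right) = 72 - 6 A$)
$P{\left(W \right)} = \frac{-616 + W}{2 W}$
$E{\left(K,C \right)} = \frac{300}{7}$ ($E{\left(K,C \right)} = 3 \cdot 10 \cdot \frac{10}{7} = 3 \cdot \frac{100}{7} = \frac{300}{7}$)
$\frac{E{\left(592,-598 \right)} + 469399}{g{\left(-245 \right)} + P{\left(44 \right)}} = \frac{\frac{300}{7} + 469399}{\left(72 - -1470\right) + \frac{-616 + 44}{2 \cdot 44}} = \frac{3286093}{7 \left(\left(72 + 1470\right) + \frac{1}{2} \cdot \frac{1}{44} \left(-572\right)\right)} = \frac{3286093}{7 \left(1542 - \frac{13}{2}\right)} = \frac{3286093}{7 \cdot \frac{3071}{2}} = \frac{3286093}{7} \cdot \frac{2}{3071} = \frac{6572186}{21497}$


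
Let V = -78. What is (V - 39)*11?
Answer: -1287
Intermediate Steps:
(V - 39)*11 = (-78 - 39)*11 = -117*11 = -1287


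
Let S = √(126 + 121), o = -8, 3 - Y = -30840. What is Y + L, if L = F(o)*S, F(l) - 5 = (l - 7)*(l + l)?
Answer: 30843 + 245*√247 ≈ 34694.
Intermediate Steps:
Y = 30843 (Y = 3 - 1*(-30840) = 3 + 30840 = 30843)
F(l) = 5 + 2*l*(-7 + l) (F(l) = 5 + (l - 7)*(l + l) = 5 + (-7 + l)*(2*l) = 5 + 2*l*(-7 + l))
S = √247 ≈ 15.716
L = 245*√247 (L = (5 - 14*(-8) + 2*(-8)²)*√247 = (5 + 112 + 2*64)*√247 = (5 + 112 + 128)*√247 = 245*√247 ≈ 3850.5)
Y + L = 30843 + 245*√247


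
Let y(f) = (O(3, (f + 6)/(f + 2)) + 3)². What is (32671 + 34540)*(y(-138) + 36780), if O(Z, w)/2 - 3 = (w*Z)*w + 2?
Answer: 833674455357491/334084 ≈ 2.4954e+9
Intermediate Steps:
O(Z, w) = 10 + 2*Z*w² (O(Z, w) = 6 + 2*((w*Z)*w + 2) = 6 + 2*((Z*w)*w + 2) = 6 + 2*(Z*w² + 2) = 6 + 2*(2 + Z*w²) = 6 + (4 + 2*Z*w²) = 10 + 2*Z*w²)
y(f) = (13 + 6*(6 + f)²/(2 + f)²)² (y(f) = ((10 + 2*3*((f + 6)/(f + 2))²) + 3)² = ((10 + 2*3*((6 + f)/(2 + f))²) + 3)² = ((10 + 2*3*((6 + f)²/(2 + f)²)) + 3)² = ((10 + 6*(6 + f)²/(2 + f)²) + 3)² = (13 + 6*(6 + f)²/(2 + f)²)²)
(32671 + 34540)*(y(-138) + 36780) = (32671 + 34540)*((6*(6 - 138)² + 13*(2 - 138)²)²/(2 - 138)⁴ + 36780) = 67211*((6*(-132)² + 13*(-136)²)²/(-136)⁴ + 36780) = 67211*((6*17424 + 13*18496)²/342102016 + 36780) = 67211*((104544 + 240448)²/342102016 + 36780) = 67211*((1/342102016)*344992² + 36780) = 67211*((1/342102016)*119019480064 + 36780) = 67211*(116229961/334084 + 36780) = 67211*(12403839481/334084) = 833674455357491/334084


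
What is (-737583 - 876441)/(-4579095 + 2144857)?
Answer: 807012/1217119 ≈ 0.66305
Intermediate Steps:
(-737583 - 876441)/(-4579095 + 2144857) = -1614024/(-2434238) = -1614024*(-1/2434238) = 807012/1217119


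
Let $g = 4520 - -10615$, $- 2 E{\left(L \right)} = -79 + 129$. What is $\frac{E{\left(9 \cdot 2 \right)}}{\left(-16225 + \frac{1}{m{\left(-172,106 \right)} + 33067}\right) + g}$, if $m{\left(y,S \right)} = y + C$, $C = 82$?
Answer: $\frac{824425}{35944929} \approx 0.022936$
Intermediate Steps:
$E{\left(L \right)} = -25$ ($E{\left(L \right)} = - \frac{-79 + 129}{2} = \left(- \frac{1}{2}\right) 50 = -25$)
$m{\left(y,S \right)} = 82 + y$ ($m{\left(y,S \right)} = y + 82 = 82 + y$)
$g = 15135$ ($g = 4520 + 10615 = 15135$)
$\frac{E{\left(9 \cdot 2 \right)}}{\left(-16225 + \frac{1}{m{\left(-172,106 \right)} + 33067}\right) + g} = - \frac{25}{\left(-16225 + \frac{1}{\left(82 - 172\right) + 33067}\right) + 15135} = - \frac{25}{\left(-16225 + \frac{1}{-90 + 33067}\right) + 15135} = - \frac{25}{\left(-16225 + \frac{1}{32977}\right) + 15135} = - \frac{25}{- \frac{535051824}{32977} + 15135} = - \frac{25}{- \frac{35944929}{32977}} = \left(-25\right) \left(- \frac{32977}{35944929}\right) = \frac{824425}{35944929}$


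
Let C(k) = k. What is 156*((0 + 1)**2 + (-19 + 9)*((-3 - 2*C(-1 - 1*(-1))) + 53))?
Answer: -77844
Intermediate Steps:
156*((0 + 1)**2 + (-19 + 9)*((-3 - 2*C(-1 - 1*(-1))) + 53)) = 156*((0 + 1)**2 + (-19 + 9)*((-3 - 2*(-1 - 1*(-1))) + 53)) = 156*(1**2 - 10*((-3 - 2*(-1 + 1)) + 53)) = 156*(1 - 10*((-3 - 2*0) + 53)) = 156*(1 - 10*((-3 + 0) + 53)) = 156*(1 - 10*(-3 + 53)) = 156*(1 - 10*50) = 156*(1 - 500) = 156*(-499) = -77844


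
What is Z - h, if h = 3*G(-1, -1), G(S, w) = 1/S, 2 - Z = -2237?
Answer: 2242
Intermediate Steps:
Z = 2239 (Z = 2 - 1*(-2237) = 2 + 2237 = 2239)
G(S, w) = 1/S
h = -3 (h = 3/(-1) = 3*(-1) = -3)
Z - h = 2239 - 1*(-3) = 2239 + 3 = 2242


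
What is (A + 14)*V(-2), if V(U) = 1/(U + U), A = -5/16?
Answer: -219/64 ≈ -3.4219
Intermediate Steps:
A = -5/16 (A = -5*1/16 = -5/16 ≈ -0.31250)
V(U) = 1/(2*U)
(A + 14)*V(-2) = (-5/16 + 14)*((1/2)/(-2)) = 219*((1/2)*(-1/2))/16 = (219/16)*(-1/4) = -219/64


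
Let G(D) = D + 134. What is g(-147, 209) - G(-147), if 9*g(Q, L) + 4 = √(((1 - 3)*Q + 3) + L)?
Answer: 113/9 + √506/9 ≈ 15.055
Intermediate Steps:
G(D) = 134 + D
g(Q, L) = -4/9 + √(3 + L - 2*Q)/9 (g(Q, L) = -4/9 + √(((1 - 3)*Q + 3) + L)/9 = -4/9 + √((-2*Q + 3) + L)/9 = -4/9 + √((3 - 2*Q) + L)/9 = -4/9 + √(3 + L - 2*Q)/9)
g(-147, 209) - G(-147) = (-4/9 + √(3 + 209 - 2*(-147))/9) - (134 - 147) = (-4/9 + √(3 + 209 + 294)/9) - 1*(-13) = (-4/9 + √506/9) + 13 = 113/9 + √506/9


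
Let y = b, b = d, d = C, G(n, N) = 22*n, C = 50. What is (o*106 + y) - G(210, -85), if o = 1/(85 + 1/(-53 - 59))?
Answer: -43489958/9519 ≈ -4568.8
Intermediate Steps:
d = 50
b = 50
y = 50
o = 112/9519 (o = 1/(85 + 1/(-112)) = 1/(85 - 1/112) = 1/(9519/112) = 112/9519 ≈ 0.011766)
(o*106 + y) - G(210, -85) = ((112/9519)*106 + 50) - 22*210 = (11872/9519 + 50) - 1*4620 = 487822/9519 - 4620 = -43489958/9519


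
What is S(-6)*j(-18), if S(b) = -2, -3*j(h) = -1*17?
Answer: -34/3 ≈ -11.333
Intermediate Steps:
j(h) = 17/3 (j(h) = -(-1)*17/3 = -⅓*(-17) = 17/3)
S(-6)*j(-18) = -2*17/3 = -34/3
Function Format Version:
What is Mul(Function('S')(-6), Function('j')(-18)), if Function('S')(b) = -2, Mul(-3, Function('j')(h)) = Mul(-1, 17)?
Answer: Rational(-34, 3) ≈ -11.333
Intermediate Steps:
Function('j')(h) = Rational(17, 3) (Function('j')(h) = Mul(Rational(-1, 3), Mul(-1, 17)) = Mul(Rational(-1, 3), -17) = Rational(17, 3))
Mul(Function('S')(-6), Function('j')(-18)) = Mul(-2, Rational(17, 3)) = Rational(-34, 3)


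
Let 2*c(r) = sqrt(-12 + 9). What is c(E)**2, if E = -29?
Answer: -3/4 ≈ -0.75000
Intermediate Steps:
c(r) = I*sqrt(3)/2 (c(r) = sqrt(-12 + 9)/2 = sqrt(-3)/2 = (I*sqrt(3))/2 = I*sqrt(3)/2)
c(E)**2 = (I*sqrt(3)/2)**2 = -3/4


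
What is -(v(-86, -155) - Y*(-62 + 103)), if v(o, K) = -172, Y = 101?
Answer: 4313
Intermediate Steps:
-(v(-86, -155) - Y*(-62 + 103)) = -(-172 - 101*(-62 + 103)) = -(-172 - 101*41) = -(-172 - 1*4141) = -(-172 - 4141) = -1*(-4313) = 4313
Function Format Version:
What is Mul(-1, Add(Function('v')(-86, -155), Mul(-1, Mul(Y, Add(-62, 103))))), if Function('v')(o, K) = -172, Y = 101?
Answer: 4313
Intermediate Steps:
Mul(-1, Add(Function('v')(-86, -155), Mul(-1, Mul(Y, Add(-62, 103))))) = Mul(-1, Add(-172, Mul(-1, Mul(101, Add(-62, 103))))) = Mul(-1, Add(-172, Mul(-1, Mul(101, 41)))) = Mul(-1, Add(-172, Mul(-1, 4141))) = Mul(-1, Add(-172, -4141)) = Mul(-1, -4313) = 4313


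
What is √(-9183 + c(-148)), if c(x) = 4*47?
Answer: I*√8995 ≈ 94.842*I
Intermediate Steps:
c(x) = 188
√(-9183 + c(-148)) = √(-9183 + 188) = √(-8995) = I*√8995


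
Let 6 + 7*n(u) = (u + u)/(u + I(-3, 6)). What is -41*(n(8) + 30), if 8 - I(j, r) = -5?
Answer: -176300/147 ≈ -1199.3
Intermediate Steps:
I(j, r) = 13 (I(j, r) = 8 - 1*(-5) = 8 + 5 = 13)
n(u) = -6/7 + 2*u/(7*(13 + u)) (n(u) = -6/7 + ((u + u)/(u + 13))/7 = -6/7 + ((2*u)/(13 + u))/7 = -6/7 + (2*u/(13 + u))/7 = -6/7 + 2*u/(7*(13 + u)))
-41*(n(8) + 30) = -41*(2*(-39 - 2*8)/(7*(13 + 8)) + 30) = -41*((2/7)*(-39 - 16)/21 + 30) = -41*((2/7)*(1/21)*(-55) + 30) = -41*(-110/147 + 30) = -41*4300/147 = -176300/147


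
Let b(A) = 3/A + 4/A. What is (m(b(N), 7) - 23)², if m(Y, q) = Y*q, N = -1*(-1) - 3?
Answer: 9025/4 ≈ 2256.3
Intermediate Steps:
N = -2 (N = 1 - 3 = -2)
b(A) = 7/A
(m(b(N), 7) - 23)² = ((7/(-2))*7 - 23)² = ((7*(-½))*7 - 23)² = (-7/2*7 - 23)² = (-49/2 - 23)² = (-95/2)² = 9025/4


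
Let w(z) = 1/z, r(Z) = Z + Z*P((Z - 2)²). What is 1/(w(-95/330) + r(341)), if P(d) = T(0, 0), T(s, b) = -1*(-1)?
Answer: 19/12892 ≈ 0.0014738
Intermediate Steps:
T(s, b) = 1
P(d) = 1
r(Z) = 2*Z (r(Z) = Z + Z*1 = Z + Z = 2*Z)
1/(w(-95/330) + r(341)) = 1/(1/(-95/330) + 2*341) = 1/(1/(-95*1/330) + 682) = 1/(1/(-19/66) + 682) = 1/(-66/19 + 682) = 1/(12892/19) = 19/12892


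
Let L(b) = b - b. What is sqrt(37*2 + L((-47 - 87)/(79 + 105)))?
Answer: sqrt(74) ≈ 8.6023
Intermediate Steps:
L(b) = 0
sqrt(37*2 + L((-47 - 87)/(79 + 105))) = sqrt(37*2 + 0) = sqrt(74 + 0) = sqrt(74)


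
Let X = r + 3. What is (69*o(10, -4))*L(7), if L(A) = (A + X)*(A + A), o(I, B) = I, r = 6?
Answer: 154560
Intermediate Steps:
X = 9 (X = 6 + 3 = 9)
L(A) = 2*A*(9 + A) (L(A) = (A + 9)*(A + A) = (9 + A)*(2*A) = 2*A*(9 + A))
(69*o(10, -4))*L(7) = (69*10)*(2*7*(9 + 7)) = 690*(2*7*16) = 690*224 = 154560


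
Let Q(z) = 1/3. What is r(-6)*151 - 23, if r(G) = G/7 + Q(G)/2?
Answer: -5345/42 ≈ -127.26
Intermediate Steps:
Q(z) = 1/3
r(G) = 1/6 + G/7 (r(G) = G/7 + (1/3)/2 = G*(1/7) + (1/3)*(1/2) = G/7 + 1/6 = 1/6 + G/7)
r(-6)*151 - 23 = (1/6 + (1/7)*(-6))*151 - 23 = (1/6 - 6/7)*151 - 23 = -29/42*151 - 23 = -4379/42 - 23 = -5345/42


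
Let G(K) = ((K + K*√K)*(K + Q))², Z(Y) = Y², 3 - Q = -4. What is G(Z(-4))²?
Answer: 11462287360000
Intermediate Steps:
Q = 7 (Q = 3 - 1*(-4) = 3 + 4 = 7)
G(K) = (7 + K)²*(K + K^(3/2))² (G(K) = ((K + K*√K)*(K + 7))² = ((K + K^(3/2))*(7 + K))² = ((7 + K)*(K + K^(3/2)))² = (7 + K)²*(K + K^(3/2))²)
G(Z(-4))² = ((7 + (-4)²)²*((-4)² + ((-4)²)^(3/2))²)² = ((7 + 16)²*(16 + 16^(3/2))²)² = (23²*(16 + 64)²)² = (529*80²)² = (529*6400)² = 3385600² = 11462287360000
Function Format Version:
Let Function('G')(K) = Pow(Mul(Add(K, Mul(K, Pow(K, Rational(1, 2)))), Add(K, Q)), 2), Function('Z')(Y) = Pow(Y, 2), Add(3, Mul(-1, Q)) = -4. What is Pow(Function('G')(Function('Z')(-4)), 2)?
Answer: 11462287360000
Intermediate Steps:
Q = 7 (Q = Add(3, Mul(-1, -4)) = Add(3, 4) = 7)
Function('G')(K) = Mul(Pow(Add(7, K), 2), Pow(Add(K, Pow(K, Rational(3, 2))), 2)) (Function('G')(K) = Pow(Mul(Add(K, Mul(K, Pow(K, Rational(1, 2)))), Add(K, 7)), 2) = Pow(Mul(Add(K, Pow(K, Rational(3, 2))), Add(7, K)), 2) = Pow(Mul(Add(7, K), Add(K, Pow(K, Rational(3, 2)))), 2) = Mul(Pow(Add(7, K), 2), Pow(Add(K, Pow(K, Rational(3, 2))), 2)))
Pow(Function('G')(Function('Z')(-4)), 2) = Pow(Mul(Pow(Add(7, Pow(-4, 2)), 2), Pow(Add(Pow(-4, 2), Pow(Pow(-4, 2), Rational(3, 2))), 2)), 2) = Pow(Mul(Pow(Add(7, 16), 2), Pow(Add(16, Pow(16, Rational(3, 2))), 2)), 2) = Pow(Mul(Pow(23, 2), Pow(Add(16, 64), 2)), 2) = Pow(Mul(529, Pow(80, 2)), 2) = Pow(Mul(529, 6400), 2) = Pow(3385600, 2) = 11462287360000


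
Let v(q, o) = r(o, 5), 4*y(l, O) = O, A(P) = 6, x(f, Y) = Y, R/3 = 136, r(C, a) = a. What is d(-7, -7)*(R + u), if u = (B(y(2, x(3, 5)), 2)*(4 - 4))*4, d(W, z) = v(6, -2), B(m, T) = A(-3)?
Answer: 2040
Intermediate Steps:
R = 408 (R = 3*136 = 408)
y(l, O) = O/4
v(q, o) = 5
B(m, T) = 6
d(W, z) = 5
u = 0 (u = (6*(4 - 4))*4 = (6*0)*4 = 0*4 = 0)
d(-7, -7)*(R + u) = 5*(408 + 0) = 5*408 = 2040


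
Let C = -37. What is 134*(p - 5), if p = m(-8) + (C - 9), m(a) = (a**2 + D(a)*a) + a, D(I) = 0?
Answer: 670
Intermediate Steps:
m(a) = a + a**2 (m(a) = (a**2 + 0*a) + a = (a**2 + 0) + a = a**2 + a = a + a**2)
p = 10 (p = -8*(1 - 8) + (-37 - 9) = -8*(-7) - 46 = 56 - 46 = 10)
134*(p - 5) = 134*(10 - 5) = 134*5 = 670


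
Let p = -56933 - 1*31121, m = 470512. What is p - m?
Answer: -558566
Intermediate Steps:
p = -88054 (p = -56933 - 31121 = -88054)
p - m = -88054 - 1*470512 = -88054 - 470512 = -558566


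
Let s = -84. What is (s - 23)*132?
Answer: -14124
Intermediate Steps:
(s - 23)*132 = (-84 - 23)*132 = -107*132 = -14124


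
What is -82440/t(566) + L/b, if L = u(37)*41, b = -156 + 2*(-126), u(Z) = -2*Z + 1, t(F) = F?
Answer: -15970741/115464 ≈ -138.32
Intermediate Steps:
u(Z) = 1 - 2*Z
b = -408 (b = -156 - 252 = -408)
L = -2993 (L = (1 - 2*37)*41 = (1 - 74)*41 = -73*41 = -2993)
-82440/t(566) + L/b = -82440/566 - 2993/(-408) = -82440*1/566 - 2993*(-1/408) = -41220/283 + 2993/408 = -15970741/115464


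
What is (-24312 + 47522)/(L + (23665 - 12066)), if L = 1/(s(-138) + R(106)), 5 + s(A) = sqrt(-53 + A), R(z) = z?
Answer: 2797661657890/1398108778991 + 23210*I*sqrt(191)/1398108778991 ≈ 2.001 + 2.2943e-7*I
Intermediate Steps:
s(A) = -5 + sqrt(-53 + A)
L = 1/(101 + I*sqrt(191)) (L = 1/((-5 + sqrt(-53 - 138)) + 106) = 1/((-5 + sqrt(-191)) + 106) = 1/((-5 + I*sqrt(191)) + 106) = 1/(101 + I*sqrt(191)) ≈ 0.009719 - 0.0013299*I)
(-24312 + 47522)/(L + (23665 - 12066)) = (-24312 + 47522)/((101/10392 - I*sqrt(191)/10392) + (23665 - 12066)) = 23210/((101/10392 - I*sqrt(191)/10392) + 11599) = 23210/(120536909/10392 - I*sqrt(191)/10392)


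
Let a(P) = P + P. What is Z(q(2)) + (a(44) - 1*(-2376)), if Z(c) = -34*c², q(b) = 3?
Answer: 2158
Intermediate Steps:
a(P) = 2*P
Z(q(2)) + (a(44) - 1*(-2376)) = -34*3² + (2*44 - 1*(-2376)) = -34*9 + (88 + 2376) = -306 + 2464 = 2158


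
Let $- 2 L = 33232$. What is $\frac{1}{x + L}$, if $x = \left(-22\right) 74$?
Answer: $- \frac{1}{18244} \approx -5.4813 \cdot 10^{-5}$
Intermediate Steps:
$L = -16616$ ($L = \left(- \frac{1}{2}\right) 33232 = -16616$)
$x = -1628$
$\frac{1}{x + L} = \frac{1}{-1628 - 16616} = \frac{1}{-18244} = - \frac{1}{18244}$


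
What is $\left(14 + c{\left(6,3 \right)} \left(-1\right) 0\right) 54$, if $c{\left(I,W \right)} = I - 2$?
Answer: $756$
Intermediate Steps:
$c{\left(I,W \right)} = -2 + I$
$\left(14 + c{\left(6,3 \right)} \left(-1\right) 0\right) 54 = \left(14 + \left(-2 + 6\right) \left(-1\right) 0\right) 54 = \left(14 + 4 \left(-1\right) 0\right) 54 = \left(14 - 0\right) 54 = \left(14 + 0\right) 54 = 14 \cdot 54 = 756$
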